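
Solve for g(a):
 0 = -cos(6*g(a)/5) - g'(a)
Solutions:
 a - 5*log(sin(6*g(a)/5) - 1)/12 + 5*log(sin(6*g(a)/5) + 1)/12 = C1


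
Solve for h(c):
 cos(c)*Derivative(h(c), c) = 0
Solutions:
 h(c) = C1


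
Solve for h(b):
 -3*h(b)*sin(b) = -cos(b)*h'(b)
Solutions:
 h(b) = C1/cos(b)^3


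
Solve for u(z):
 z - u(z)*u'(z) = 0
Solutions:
 u(z) = -sqrt(C1 + z^2)
 u(z) = sqrt(C1 + z^2)


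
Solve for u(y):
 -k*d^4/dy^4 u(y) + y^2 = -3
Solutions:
 u(y) = C1 + C2*y + C3*y^2 + C4*y^3 + y^6/(360*k) + y^4/(8*k)


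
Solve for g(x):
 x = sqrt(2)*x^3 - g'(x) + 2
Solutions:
 g(x) = C1 + sqrt(2)*x^4/4 - x^2/2 + 2*x


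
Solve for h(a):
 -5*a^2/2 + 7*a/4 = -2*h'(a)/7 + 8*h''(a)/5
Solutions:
 h(a) = C1 + C2*exp(5*a/28) + 35*a^3/12 + 735*a^2/16 + 1029*a/2


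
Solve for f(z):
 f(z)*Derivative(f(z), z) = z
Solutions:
 f(z) = -sqrt(C1 + z^2)
 f(z) = sqrt(C1 + z^2)


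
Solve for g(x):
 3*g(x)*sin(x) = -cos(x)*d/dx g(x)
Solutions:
 g(x) = C1*cos(x)^3


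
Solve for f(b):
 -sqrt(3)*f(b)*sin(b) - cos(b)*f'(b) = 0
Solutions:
 f(b) = C1*cos(b)^(sqrt(3))


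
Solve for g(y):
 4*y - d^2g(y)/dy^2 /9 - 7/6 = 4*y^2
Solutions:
 g(y) = C1 + C2*y - 3*y^4 + 6*y^3 - 21*y^2/4


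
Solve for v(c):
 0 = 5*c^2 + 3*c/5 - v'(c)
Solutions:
 v(c) = C1 + 5*c^3/3 + 3*c^2/10


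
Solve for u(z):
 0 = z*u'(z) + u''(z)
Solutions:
 u(z) = C1 + C2*erf(sqrt(2)*z/2)


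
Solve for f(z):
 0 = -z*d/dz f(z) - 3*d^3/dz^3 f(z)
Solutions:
 f(z) = C1 + Integral(C2*airyai(-3^(2/3)*z/3) + C3*airybi(-3^(2/3)*z/3), z)


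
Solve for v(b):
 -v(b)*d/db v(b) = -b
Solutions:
 v(b) = -sqrt(C1 + b^2)
 v(b) = sqrt(C1 + b^2)


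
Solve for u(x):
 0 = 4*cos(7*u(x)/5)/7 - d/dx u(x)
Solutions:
 -4*x/7 - 5*log(sin(7*u(x)/5) - 1)/14 + 5*log(sin(7*u(x)/5) + 1)/14 = C1


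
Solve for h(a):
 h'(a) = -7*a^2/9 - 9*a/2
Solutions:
 h(a) = C1 - 7*a^3/27 - 9*a^2/4


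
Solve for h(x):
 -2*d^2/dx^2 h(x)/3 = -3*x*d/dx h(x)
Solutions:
 h(x) = C1 + C2*erfi(3*x/2)


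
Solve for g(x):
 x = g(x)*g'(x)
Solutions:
 g(x) = -sqrt(C1 + x^2)
 g(x) = sqrt(C1 + x^2)


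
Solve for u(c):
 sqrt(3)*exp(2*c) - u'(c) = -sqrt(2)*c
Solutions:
 u(c) = C1 + sqrt(2)*c^2/2 + sqrt(3)*exp(2*c)/2


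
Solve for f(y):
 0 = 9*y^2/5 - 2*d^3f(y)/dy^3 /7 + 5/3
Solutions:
 f(y) = C1 + C2*y + C3*y^2 + 21*y^5/200 + 35*y^3/36


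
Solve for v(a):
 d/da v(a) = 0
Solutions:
 v(a) = C1


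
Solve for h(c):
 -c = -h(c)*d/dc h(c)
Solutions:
 h(c) = -sqrt(C1 + c^2)
 h(c) = sqrt(C1 + c^2)


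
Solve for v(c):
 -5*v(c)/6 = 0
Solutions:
 v(c) = 0


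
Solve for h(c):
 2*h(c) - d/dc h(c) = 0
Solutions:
 h(c) = C1*exp(2*c)


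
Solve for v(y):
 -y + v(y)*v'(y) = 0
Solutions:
 v(y) = -sqrt(C1 + y^2)
 v(y) = sqrt(C1 + y^2)


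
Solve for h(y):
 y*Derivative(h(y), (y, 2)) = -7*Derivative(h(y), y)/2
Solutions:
 h(y) = C1 + C2/y^(5/2)


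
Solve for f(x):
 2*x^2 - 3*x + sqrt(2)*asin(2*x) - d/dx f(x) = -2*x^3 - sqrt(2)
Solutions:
 f(x) = C1 + x^4/2 + 2*x^3/3 - 3*x^2/2 + sqrt(2)*x + sqrt(2)*(x*asin(2*x) + sqrt(1 - 4*x^2)/2)


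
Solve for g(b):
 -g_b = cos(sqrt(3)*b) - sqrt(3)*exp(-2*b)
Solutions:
 g(b) = C1 - sqrt(3)*sin(sqrt(3)*b)/3 - sqrt(3)*exp(-2*b)/2


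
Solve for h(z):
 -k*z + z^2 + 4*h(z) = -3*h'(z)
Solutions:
 h(z) = C1*exp(-4*z/3) + k*z/4 - 3*k/16 - z^2/4 + 3*z/8 - 9/32


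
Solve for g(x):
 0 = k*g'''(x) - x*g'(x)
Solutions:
 g(x) = C1 + Integral(C2*airyai(x*(1/k)^(1/3)) + C3*airybi(x*(1/k)^(1/3)), x)


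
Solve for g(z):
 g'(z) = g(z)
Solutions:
 g(z) = C1*exp(z)


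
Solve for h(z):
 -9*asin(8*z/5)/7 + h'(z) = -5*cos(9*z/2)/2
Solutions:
 h(z) = C1 + 9*z*asin(8*z/5)/7 + 9*sqrt(25 - 64*z^2)/56 - 5*sin(9*z/2)/9


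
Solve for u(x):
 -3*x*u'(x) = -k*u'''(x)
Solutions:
 u(x) = C1 + Integral(C2*airyai(3^(1/3)*x*(1/k)^(1/3)) + C3*airybi(3^(1/3)*x*(1/k)^(1/3)), x)


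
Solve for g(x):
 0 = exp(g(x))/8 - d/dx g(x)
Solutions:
 g(x) = log(-1/(C1 + x)) + 3*log(2)


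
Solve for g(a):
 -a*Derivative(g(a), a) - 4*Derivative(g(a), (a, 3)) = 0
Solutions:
 g(a) = C1 + Integral(C2*airyai(-2^(1/3)*a/2) + C3*airybi(-2^(1/3)*a/2), a)


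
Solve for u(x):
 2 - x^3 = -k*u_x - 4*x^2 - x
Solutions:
 u(x) = C1 + x^4/(4*k) - 4*x^3/(3*k) - x^2/(2*k) - 2*x/k


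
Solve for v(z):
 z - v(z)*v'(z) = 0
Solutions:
 v(z) = -sqrt(C1 + z^2)
 v(z) = sqrt(C1 + z^2)


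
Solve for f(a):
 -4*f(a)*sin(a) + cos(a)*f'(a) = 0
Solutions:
 f(a) = C1/cos(a)^4


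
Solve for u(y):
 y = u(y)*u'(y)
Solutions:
 u(y) = -sqrt(C1 + y^2)
 u(y) = sqrt(C1 + y^2)


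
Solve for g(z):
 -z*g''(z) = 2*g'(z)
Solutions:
 g(z) = C1 + C2/z


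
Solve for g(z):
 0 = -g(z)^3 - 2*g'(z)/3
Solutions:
 g(z) = -sqrt(-1/(C1 - 3*z))
 g(z) = sqrt(-1/(C1 - 3*z))


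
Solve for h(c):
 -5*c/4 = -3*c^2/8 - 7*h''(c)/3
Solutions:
 h(c) = C1 + C2*c - 3*c^4/224 + 5*c^3/56


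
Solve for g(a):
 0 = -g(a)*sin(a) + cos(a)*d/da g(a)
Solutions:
 g(a) = C1/cos(a)


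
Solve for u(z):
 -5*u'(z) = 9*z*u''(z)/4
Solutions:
 u(z) = C1 + C2/z^(11/9)


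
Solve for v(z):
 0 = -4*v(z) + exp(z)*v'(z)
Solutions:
 v(z) = C1*exp(-4*exp(-z))


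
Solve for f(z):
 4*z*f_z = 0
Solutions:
 f(z) = C1


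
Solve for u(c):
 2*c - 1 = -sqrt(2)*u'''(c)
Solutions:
 u(c) = C1 + C2*c + C3*c^2 - sqrt(2)*c^4/24 + sqrt(2)*c^3/12


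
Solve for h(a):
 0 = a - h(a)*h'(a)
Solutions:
 h(a) = -sqrt(C1 + a^2)
 h(a) = sqrt(C1 + a^2)


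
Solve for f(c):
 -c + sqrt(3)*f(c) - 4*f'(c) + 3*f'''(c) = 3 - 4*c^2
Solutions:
 f(c) = C1*exp(sqrt(3)*c/3) + C2*exp(c*(-sqrt(3) + sqrt(39))/6) + C3*exp(-c*(sqrt(3) + sqrt(39))/6) - 4*sqrt(3)*c^2/3 - 32*c/3 + sqrt(3)*c/3 - 119*sqrt(3)/9 + 4/3


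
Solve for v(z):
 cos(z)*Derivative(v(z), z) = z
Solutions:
 v(z) = C1 + Integral(z/cos(z), z)


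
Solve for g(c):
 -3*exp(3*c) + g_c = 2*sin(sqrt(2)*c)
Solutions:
 g(c) = C1 + exp(3*c) - sqrt(2)*cos(sqrt(2)*c)


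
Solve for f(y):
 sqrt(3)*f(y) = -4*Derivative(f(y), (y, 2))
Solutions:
 f(y) = C1*sin(3^(1/4)*y/2) + C2*cos(3^(1/4)*y/2)


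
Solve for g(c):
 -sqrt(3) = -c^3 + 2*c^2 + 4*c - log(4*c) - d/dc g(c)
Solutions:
 g(c) = C1 - c^4/4 + 2*c^3/3 + 2*c^2 - c*log(c) - c*log(4) + c + sqrt(3)*c


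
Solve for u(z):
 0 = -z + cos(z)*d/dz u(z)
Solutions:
 u(z) = C1 + Integral(z/cos(z), z)


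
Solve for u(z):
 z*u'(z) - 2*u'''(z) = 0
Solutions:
 u(z) = C1 + Integral(C2*airyai(2^(2/3)*z/2) + C3*airybi(2^(2/3)*z/2), z)


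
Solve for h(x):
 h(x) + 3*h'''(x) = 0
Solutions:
 h(x) = C3*exp(-3^(2/3)*x/3) + (C1*sin(3^(1/6)*x/2) + C2*cos(3^(1/6)*x/2))*exp(3^(2/3)*x/6)


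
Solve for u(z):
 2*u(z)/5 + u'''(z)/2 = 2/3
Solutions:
 u(z) = C3*exp(-10^(2/3)*z/5) + (C1*sin(10^(2/3)*sqrt(3)*z/10) + C2*cos(10^(2/3)*sqrt(3)*z/10))*exp(10^(2/3)*z/10) + 5/3


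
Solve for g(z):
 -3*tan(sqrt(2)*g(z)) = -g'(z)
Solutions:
 g(z) = sqrt(2)*(pi - asin(C1*exp(3*sqrt(2)*z)))/2
 g(z) = sqrt(2)*asin(C1*exp(3*sqrt(2)*z))/2


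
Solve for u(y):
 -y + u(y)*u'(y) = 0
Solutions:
 u(y) = -sqrt(C1 + y^2)
 u(y) = sqrt(C1 + y^2)


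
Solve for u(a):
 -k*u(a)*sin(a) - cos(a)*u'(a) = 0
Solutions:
 u(a) = C1*exp(k*log(cos(a)))


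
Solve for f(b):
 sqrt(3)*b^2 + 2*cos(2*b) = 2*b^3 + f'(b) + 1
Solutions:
 f(b) = C1 - b^4/2 + sqrt(3)*b^3/3 - b + sin(2*b)


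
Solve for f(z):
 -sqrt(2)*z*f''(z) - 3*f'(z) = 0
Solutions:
 f(z) = C1 + C2*z^(1 - 3*sqrt(2)/2)


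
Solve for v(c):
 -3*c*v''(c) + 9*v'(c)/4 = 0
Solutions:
 v(c) = C1 + C2*c^(7/4)


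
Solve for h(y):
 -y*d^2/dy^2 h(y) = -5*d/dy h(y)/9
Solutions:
 h(y) = C1 + C2*y^(14/9)


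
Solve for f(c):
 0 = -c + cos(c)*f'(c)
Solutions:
 f(c) = C1 + Integral(c/cos(c), c)


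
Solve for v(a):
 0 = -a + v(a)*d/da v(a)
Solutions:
 v(a) = -sqrt(C1 + a^2)
 v(a) = sqrt(C1 + a^2)


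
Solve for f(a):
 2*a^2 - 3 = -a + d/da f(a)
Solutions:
 f(a) = C1 + 2*a^3/3 + a^2/2 - 3*a


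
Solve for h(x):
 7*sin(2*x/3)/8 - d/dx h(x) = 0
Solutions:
 h(x) = C1 - 21*cos(2*x/3)/16


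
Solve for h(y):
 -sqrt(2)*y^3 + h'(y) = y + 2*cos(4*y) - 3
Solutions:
 h(y) = C1 + sqrt(2)*y^4/4 + y^2/2 - 3*y + sin(4*y)/2


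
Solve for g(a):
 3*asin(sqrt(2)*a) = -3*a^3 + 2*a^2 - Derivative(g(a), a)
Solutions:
 g(a) = C1 - 3*a^4/4 + 2*a^3/3 - 3*a*asin(sqrt(2)*a) - 3*sqrt(2)*sqrt(1 - 2*a^2)/2


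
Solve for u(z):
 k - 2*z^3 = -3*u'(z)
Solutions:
 u(z) = C1 - k*z/3 + z^4/6


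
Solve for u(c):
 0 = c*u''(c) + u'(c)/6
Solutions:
 u(c) = C1 + C2*c^(5/6)


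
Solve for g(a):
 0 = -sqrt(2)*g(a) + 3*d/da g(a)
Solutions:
 g(a) = C1*exp(sqrt(2)*a/3)


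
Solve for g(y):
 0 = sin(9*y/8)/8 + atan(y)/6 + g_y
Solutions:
 g(y) = C1 - y*atan(y)/6 + log(y^2 + 1)/12 + cos(9*y/8)/9


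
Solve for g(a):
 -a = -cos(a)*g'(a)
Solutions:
 g(a) = C1 + Integral(a/cos(a), a)


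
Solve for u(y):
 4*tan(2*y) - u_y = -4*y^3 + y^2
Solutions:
 u(y) = C1 + y^4 - y^3/3 - 2*log(cos(2*y))


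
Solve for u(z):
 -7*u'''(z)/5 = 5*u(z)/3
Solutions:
 u(z) = C3*exp(-105^(2/3)*z/21) + (C1*sin(3^(1/6)*35^(2/3)*z/14) + C2*cos(3^(1/6)*35^(2/3)*z/14))*exp(105^(2/3)*z/42)


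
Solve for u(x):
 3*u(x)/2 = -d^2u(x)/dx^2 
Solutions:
 u(x) = C1*sin(sqrt(6)*x/2) + C2*cos(sqrt(6)*x/2)


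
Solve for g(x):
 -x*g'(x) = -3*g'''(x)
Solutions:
 g(x) = C1 + Integral(C2*airyai(3^(2/3)*x/3) + C3*airybi(3^(2/3)*x/3), x)


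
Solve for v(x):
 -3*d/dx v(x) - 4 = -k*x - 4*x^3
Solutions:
 v(x) = C1 + k*x^2/6 + x^4/3 - 4*x/3


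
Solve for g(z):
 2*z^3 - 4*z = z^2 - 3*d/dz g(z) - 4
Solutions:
 g(z) = C1 - z^4/6 + z^3/9 + 2*z^2/3 - 4*z/3


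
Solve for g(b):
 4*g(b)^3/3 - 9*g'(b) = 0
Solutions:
 g(b) = -3*sqrt(6)*sqrt(-1/(C1 + 4*b))/2
 g(b) = 3*sqrt(6)*sqrt(-1/(C1 + 4*b))/2


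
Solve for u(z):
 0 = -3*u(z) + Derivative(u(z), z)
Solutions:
 u(z) = C1*exp(3*z)


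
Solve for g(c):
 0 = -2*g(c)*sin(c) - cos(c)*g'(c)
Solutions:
 g(c) = C1*cos(c)^2


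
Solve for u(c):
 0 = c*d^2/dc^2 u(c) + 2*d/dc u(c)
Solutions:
 u(c) = C1 + C2/c


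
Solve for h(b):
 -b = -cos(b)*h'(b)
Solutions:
 h(b) = C1 + Integral(b/cos(b), b)


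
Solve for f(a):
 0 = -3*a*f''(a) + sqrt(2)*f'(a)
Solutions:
 f(a) = C1 + C2*a^(sqrt(2)/3 + 1)


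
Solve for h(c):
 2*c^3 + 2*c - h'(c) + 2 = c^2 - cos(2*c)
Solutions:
 h(c) = C1 + c^4/2 - c^3/3 + c^2 + 2*c + sin(2*c)/2


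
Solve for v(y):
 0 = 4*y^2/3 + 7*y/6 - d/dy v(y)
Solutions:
 v(y) = C1 + 4*y^3/9 + 7*y^2/12


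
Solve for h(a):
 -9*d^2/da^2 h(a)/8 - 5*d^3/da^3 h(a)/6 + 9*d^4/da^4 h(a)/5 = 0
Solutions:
 h(a) = C1 + C2*a + C3*exp(a*(25 - sqrt(7915))/108) + C4*exp(a*(25 + sqrt(7915))/108)


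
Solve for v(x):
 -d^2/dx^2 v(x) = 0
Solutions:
 v(x) = C1 + C2*x


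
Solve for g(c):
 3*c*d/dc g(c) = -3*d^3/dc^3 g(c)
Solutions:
 g(c) = C1 + Integral(C2*airyai(-c) + C3*airybi(-c), c)


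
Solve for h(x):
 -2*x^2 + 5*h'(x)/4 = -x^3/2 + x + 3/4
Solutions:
 h(x) = C1 - x^4/10 + 8*x^3/15 + 2*x^2/5 + 3*x/5


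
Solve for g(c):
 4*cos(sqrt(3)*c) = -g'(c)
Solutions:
 g(c) = C1 - 4*sqrt(3)*sin(sqrt(3)*c)/3


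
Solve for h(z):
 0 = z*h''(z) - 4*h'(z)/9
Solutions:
 h(z) = C1 + C2*z^(13/9)


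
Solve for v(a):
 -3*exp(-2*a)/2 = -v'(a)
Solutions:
 v(a) = C1 - 3*exp(-2*a)/4


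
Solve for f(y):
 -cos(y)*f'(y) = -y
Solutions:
 f(y) = C1 + Integral(y/cos(y), y)


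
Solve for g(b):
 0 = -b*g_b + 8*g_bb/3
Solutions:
 g(b) = C1 + C2*erfi(sqrt(3)*b/4)


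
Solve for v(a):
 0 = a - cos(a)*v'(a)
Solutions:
 v(a) = C1 + Integral(a/cos(a), a)


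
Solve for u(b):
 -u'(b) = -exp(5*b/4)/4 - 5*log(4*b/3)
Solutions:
 u(b) = C1 + 5*b*log(b) + 5*b*(-log(3) - 1 + 2*log(2)) + exp(5*b/4)/5


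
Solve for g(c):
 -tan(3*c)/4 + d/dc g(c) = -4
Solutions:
 g(c) = C1 - 4*c - log(cos(3*c))/12


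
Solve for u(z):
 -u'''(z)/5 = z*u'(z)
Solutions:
 u(z) = C1 + Integral(C2*airyai(-5^(1/3)*z) + C3*airybi(-5^(1/3)*z), z)


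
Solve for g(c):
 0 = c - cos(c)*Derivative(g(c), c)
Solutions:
 g(c) = C1 + Integral(c/cos(c), c)


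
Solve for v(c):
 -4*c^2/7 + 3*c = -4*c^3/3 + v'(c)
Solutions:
 v(c) = C1 + c^4/3 - 4*c^3/21 + 3*c^2/2


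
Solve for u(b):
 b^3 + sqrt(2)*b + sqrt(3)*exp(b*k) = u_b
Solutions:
 u(b) = C1 + b^4/4 + sqrt(2)*b^2/2 + sqrt(3)*exp(b*k)/k


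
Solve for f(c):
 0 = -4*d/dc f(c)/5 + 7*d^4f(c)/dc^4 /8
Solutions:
 f(c) = C1 + C4*exp(2*70^(2/3)*c/35) + (C2*sin(sqrt(3)*70^(2/3)*c/35) + C3*cos(sqrt(3)*70^(2/3)*c/35))*exp(-70^(2/3)*c/35)


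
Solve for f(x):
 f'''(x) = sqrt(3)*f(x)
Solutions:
 f(x) = C3*exp(3^(1/6)*x) + (C1*sin(3^(2/3)*x/2) + C2*cos(3^(2/3)*x/2))*exp(-3^(1/6)*x/2)


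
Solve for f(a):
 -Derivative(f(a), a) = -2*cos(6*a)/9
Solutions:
 f(a) = C1 + sin(6*a)/27


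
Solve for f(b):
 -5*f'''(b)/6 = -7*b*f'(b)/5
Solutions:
 f(b) = C1 + Integral(C2*airyai(210^(1/3)*b/5) + C3*airybi(210^(1/3)*b/5), b)


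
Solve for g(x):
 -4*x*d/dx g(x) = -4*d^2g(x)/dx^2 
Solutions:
 g(x) = C1 + C2*erfi(sqrt(2)*x/2)


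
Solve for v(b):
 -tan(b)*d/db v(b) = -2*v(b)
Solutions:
 v(b) = C1*sin(b)^2


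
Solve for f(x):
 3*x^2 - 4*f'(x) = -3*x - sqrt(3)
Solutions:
 f(x) = C1 + x^3/4 + 3*x^2/8 + sqrt(3)*x/4


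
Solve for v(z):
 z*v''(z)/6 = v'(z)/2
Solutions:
 v(z) = C1 + C2*z^4


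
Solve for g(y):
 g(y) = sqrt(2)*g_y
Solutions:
 g(y) = C1*exp(sqrt(2)*y/2)


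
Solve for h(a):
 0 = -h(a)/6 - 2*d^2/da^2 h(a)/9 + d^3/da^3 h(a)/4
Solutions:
 h(a) = C1*exp(a*(-(81*sqrt(7585) + 7073)^(1/3) - 64/(81*sqrt(7585) + 7073)^(1/3) + 16)/54)*sin(sqrt(3)*a*(-(81*sqrt(7585) + 7073)^(1/3) + 64/(81*sqrt(7585) + 7073)^(1/3))/54) + C2*exp(a*(-(81*sqrt(7585) + 7073)^(1/3) - 64/(81*sqrt(7585) + 7073)^(1/3) + 16)/54)*cos(sqrt(3)*a*(-(81*sqrt(7585) + 7073)^(1/3) + 64/(81*sqrt(7585) + 7073)^(1/3))/54) + C3*exp(a*(64/(81*sqrt(7585) + 7073)^(1/3) + 8 + (81*sqrt(7585) + 7073)^(1/3))/27)


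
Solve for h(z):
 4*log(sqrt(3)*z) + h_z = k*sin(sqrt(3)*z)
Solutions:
 h(z) = C1 - sqrt(3)*k*cos(sqrt(3)*z)/3 - 4*z*log(z) - 2*z*log(3) + 4*z


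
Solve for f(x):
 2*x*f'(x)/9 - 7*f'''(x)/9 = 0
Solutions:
 f(x) = C1 + Integral(C2*airyai(2^(1/3)*7^(2/3)*x/7) + C3*airybi(2^(1/3)*7^(2/3)*x/7), x)


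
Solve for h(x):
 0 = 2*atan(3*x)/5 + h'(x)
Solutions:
 h(x) = C1 - 2*x*atan(3*x)/5 + log(9*x^2 + 1)/15


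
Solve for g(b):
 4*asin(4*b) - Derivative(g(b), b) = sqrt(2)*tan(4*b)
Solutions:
 g(b) = C1 + 4*b*asin(4*b) + sqrt(1 - 16*b^2) + sqrt(2)*log(cos(4*b))/4


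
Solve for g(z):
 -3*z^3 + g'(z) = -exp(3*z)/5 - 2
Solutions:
 g(z) = C1 + 3*z^4/4 - 2*z - exp(3*z)/15


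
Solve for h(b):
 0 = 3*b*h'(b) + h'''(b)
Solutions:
 h(b) = C1 + Integral(C2*airyai(-3^(1/3)*b) + C3*airybi(-3^(1/3)*b), b)


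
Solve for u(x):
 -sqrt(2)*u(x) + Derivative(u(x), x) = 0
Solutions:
 u(x) = C1*exp(sqrt(2)*x)


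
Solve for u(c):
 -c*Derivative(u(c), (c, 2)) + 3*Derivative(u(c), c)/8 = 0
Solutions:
 u(c) = C1 + C2*c^(11/8)


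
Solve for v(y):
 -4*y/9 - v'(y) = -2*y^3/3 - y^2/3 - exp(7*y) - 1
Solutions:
 v(y) = C1 + y^4/6 + y^3/9 - 2*y^2/9 + y + exp(7*y)/7


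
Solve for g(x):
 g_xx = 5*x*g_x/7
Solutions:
 g(x) = C1 + C2*erfi(sqrt(70)*x/14)


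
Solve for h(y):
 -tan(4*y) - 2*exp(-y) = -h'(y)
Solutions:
 h(y) = C1 + log(tan(4*y)^2 + 1)/8 - 2*exp(-y)


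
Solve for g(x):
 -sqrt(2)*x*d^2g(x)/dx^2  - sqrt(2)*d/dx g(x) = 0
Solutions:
 g(x) = C1 + C2*log(x)


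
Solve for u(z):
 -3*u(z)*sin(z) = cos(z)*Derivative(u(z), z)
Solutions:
 u(z) = C1*cos(z)^3


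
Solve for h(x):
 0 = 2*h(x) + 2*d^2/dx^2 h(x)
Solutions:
 h(x) = C1*sin(x) + C2*cos(x)


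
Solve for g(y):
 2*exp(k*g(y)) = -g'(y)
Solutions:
 g(y) = Piecewise((log(1/(C1*k + 2*k*y))/k, Ne(k, 0)), (nan, True))
 g(y) = Piecewise((C1 - 2*y, Eq(k, 0)), (nan, True))


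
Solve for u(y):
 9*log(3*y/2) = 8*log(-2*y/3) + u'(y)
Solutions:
 u(y) = C1 + y*log(y) + y*(-17*log(2) - 1 + 17*log(3) - 8*I*pi)


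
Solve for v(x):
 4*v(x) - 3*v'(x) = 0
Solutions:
 v(x) = C1*exp(4*x/3)


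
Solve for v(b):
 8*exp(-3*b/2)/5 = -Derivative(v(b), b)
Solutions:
 v(b) = C1 + 16*exp(-3*b/2)/15


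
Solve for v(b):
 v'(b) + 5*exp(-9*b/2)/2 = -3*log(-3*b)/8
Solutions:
 v(b) = C1 - 3*b*log(-b)/8 + 3*b*(1 - log(3))/8 + 5*exp(-9*b/2)/9


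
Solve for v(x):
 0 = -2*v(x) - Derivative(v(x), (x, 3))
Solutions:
 v(x) = C3*exp(-2^(1/3)*x) + (C1*sin(2^(1/3)*sqrt(3)*x/2) + C2*cos(2^(1/3)*sqrt(3)*x/2))*exp(2^(1/3)*x/2)


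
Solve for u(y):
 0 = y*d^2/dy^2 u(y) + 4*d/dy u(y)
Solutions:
 u(y) = C1 + C2/y^3


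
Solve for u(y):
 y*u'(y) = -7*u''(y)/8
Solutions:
 u(y) = C1 + C2*erf(2*sqrt(7)*y/7)


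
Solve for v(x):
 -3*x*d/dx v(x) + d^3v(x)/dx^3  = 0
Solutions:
 v(x) = C1 + Integral(C2*airyai(3^(1/3)*x) + C3*airybi(3^(1/3)*x), x)


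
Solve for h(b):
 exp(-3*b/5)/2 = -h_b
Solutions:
 h(b) = C1 + 5*exp(-3*b/5)/6


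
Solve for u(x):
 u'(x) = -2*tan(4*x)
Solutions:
 u(x) = C1 + log(cos(4*x))/2


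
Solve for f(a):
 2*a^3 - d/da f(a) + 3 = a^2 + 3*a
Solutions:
 f(a) = C1 + a^4/2 - a^3/3 - 3*a^2/2 + 3*a


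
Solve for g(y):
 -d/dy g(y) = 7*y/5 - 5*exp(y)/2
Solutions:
 g(y) = C1 - 7*y^2/10 + 5*exp(y)/2


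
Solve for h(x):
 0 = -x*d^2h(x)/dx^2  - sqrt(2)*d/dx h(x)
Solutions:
 h(x) = C1 + C2*x^(1 - sqrt(2))


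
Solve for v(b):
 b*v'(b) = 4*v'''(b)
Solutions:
 v(b) = C1 + Integral(C2*airyai(2^(1/3)*b/2) + C3*airybi(2^(1/3)*b/2), b)


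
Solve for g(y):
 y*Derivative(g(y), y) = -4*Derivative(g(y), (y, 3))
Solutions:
 g(y) = C1 + Integral(C2*airyai(-2^(1/3)*y/2) + C3*airybi(-2^(1/3)*y/2), y)


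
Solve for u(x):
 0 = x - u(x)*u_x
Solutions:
 u(x) = -sqrt(C1 + x^2)
 u(x) = sqrt(C1 + x^2)


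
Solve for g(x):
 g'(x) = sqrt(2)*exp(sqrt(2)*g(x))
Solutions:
 g(x) = sqrt(2)*(2*log(-1/(C1 + sqrt(2)*x)) - log(2))/4


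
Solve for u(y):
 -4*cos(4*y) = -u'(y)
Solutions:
 u(y) = C1 + sin(4*y)


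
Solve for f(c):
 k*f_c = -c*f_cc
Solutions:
 f(c) = C1 + c^(1 - re(k))*(C2*sin(log(c)*Abs(im(k))) + C3*cos(log(c)*im(k)))


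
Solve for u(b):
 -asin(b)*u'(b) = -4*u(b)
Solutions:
 u(b) = C1*exp(4*Integral(1/asin(b), b))


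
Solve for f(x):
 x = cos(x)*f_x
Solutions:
 f(x) = C1 + Integral(x/cos(x), x)


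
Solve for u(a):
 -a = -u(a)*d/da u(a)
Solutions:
 u(a) = -sqrt(C1 + a^2)
 u(a) = sqrt(C1 + a^2)


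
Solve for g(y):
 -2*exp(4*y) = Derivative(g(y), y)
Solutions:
 g(y) = C1 - exp(4*y)/2


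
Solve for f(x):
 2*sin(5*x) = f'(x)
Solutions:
 f(x) = C1 - 2*cos(5*x)/5


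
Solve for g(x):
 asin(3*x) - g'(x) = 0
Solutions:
 g(x) = C1 + x*asin(3*x) + sqrt(1 - 9*x^2)/3


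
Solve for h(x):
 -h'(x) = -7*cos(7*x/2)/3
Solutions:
 h(x) = C1 + 2*sin(7*x/2)/3


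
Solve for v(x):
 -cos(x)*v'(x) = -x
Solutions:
 v(x) = C1 + Integral(x/cos(x), x)


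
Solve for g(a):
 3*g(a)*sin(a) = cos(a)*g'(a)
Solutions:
 g(a) = C1/cos(a)^3


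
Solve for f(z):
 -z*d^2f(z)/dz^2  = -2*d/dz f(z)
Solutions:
 f(z) = C1 + C2*z^3


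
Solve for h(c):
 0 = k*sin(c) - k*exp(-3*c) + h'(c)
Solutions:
 h(c) = C1 + k*cos(c) - k*exp(-3*c)/3


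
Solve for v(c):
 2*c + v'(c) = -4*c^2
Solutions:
 v(c) = C1 - 4*c^3/3 - c^2


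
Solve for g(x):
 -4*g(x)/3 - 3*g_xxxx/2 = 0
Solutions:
 g(x) = (C1*sin(2^(1/4)*sqrt(3)*x/3) + C2*cos(2^(1/4)*sqrt(3)*x/3))*exp(-2^(1/4)*sqrt(3)*x/3) + (C3*sin(2^(1/4)*sqrt(3)*x/3) + C4*cos(2^(1/4)*sqrt(3)*x/3))*exp(2^(1/4)*sqrt(3)*x/3)


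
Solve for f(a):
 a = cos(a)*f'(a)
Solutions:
 f(a) = C1 + Integral(a/cos(a), a)


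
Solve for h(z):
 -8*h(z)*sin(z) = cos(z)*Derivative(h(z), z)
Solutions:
 h(z) = C1*cos(z)^8


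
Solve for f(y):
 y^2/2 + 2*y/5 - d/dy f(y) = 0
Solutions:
 f(y) = C1 + y^3/6 + y^2/5


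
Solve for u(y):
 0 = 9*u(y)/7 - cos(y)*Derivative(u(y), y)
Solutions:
 u(y) = C1*(sin(y) + 1)^(9/14)/(sin(y) - 1)^(9/14)


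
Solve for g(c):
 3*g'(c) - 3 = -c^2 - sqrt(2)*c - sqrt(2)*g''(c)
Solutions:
 g(c) = C1 + C2*exp(-3*sqrt(2)*c/2) - c^3/9 - sqrt(2)*c^2/18 + 29*c/27


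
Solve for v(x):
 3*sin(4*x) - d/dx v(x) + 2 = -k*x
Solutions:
 v(x) = C1 + k*x^2/2 + 2*x - 3*cos(4*x)/4


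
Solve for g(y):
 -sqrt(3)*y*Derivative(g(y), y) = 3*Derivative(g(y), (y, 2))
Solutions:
 g(y) = C1 + C2*erf(sqrt(2)*3^(3/4)*y/6)


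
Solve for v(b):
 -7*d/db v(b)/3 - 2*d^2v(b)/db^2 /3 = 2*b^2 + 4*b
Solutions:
 v(b) = C1 + C2*exp(-7*b/2) - 2*b^3/7 - 30*b^2/49 + 120*b/343


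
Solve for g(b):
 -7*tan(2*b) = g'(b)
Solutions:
 g(b) = C1 + 7*log(cos(2*b))/2


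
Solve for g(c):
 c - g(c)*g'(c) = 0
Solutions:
 g(c) = -sqrt(C1 + c^2)
 g(c) = sqrt(C1 + c^2)


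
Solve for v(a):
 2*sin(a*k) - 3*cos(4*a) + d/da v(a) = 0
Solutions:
 v(a) = C1 + 3*sin(4*a)/4 + 2*cos(a*k)/k


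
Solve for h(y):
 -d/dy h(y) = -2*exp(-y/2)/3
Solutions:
 h(y) = C1 - 4*exp(-y/2)/3


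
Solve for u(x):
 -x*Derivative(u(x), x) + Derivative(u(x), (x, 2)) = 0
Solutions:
 u(x) = C1 + C2*erfi(sqrt(2)*x/2)


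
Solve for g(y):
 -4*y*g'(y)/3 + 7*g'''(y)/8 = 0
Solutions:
 g(y) = C1 + Integral(C2*airyai(2*42^(2/3)*y/21) + C3*airybi(2*42^(2/3)*y/21), y)


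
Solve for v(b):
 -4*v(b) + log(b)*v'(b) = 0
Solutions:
 v(b) = C1*exp(4*li(b))


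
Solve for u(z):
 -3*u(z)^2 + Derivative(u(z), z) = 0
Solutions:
 u(z) = -1/(C1 + 3*z)


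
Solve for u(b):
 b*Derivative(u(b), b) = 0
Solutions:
 u(b) = C1


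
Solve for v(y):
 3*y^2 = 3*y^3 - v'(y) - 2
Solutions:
 v(y) = C1 + 3*y^4/4 - y^3 - 2*y


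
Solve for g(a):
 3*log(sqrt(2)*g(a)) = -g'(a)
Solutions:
 2*Integral(1/(2*log(_y) + log(2)), (_y, g(a)))/3 = C1 - a


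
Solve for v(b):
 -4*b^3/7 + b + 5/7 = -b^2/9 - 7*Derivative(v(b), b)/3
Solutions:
 v(b) = C1 + 3*b^4/49 - b^3/63 - 3*b^2/14 - 15*b/49


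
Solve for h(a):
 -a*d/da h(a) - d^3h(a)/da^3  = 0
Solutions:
 h(a) = C1 + Integral(C2*airyai(-a) + C3*airybi(-a), a)


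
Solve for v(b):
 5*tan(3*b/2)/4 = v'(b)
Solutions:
 v(b) = C1 - 5*log(cos(3*b/2))/6


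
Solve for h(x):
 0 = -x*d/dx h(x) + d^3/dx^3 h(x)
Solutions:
 h(x) = C1 + Integral(C2*airyai(x) + C3*airybi(x), x)


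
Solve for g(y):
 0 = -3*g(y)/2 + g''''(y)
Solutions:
 g(y) = C1*exp(-2^(3/4)*3^(1/4)*y/2) + C2*exp(2^(3/4)*3^(1/4)*y/2) + C3*sin(2^(3/4)*3^(1/4)*y/2) + C4*cos(2^(3/4)*3^(1/4)*y/2)


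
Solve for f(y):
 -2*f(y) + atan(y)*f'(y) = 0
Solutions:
 f(y) = C1*exp(2*Integral(1/atan(y), y))


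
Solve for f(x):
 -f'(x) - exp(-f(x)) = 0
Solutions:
 f(x) = log(C1 - x)


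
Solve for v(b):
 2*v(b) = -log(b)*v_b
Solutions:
 v(b) = C1*exp(-2*li(b))


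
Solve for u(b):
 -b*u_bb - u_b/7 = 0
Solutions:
 u(b) = C1 + C2*b^(6/7)


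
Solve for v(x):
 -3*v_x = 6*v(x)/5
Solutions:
 v(x) = C1*exp(-2*x/5)


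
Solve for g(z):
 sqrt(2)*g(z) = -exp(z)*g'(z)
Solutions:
 g(z) = C1*exp(sqrt(2)*exp(-z))


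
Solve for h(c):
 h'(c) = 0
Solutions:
 h(c) = C1


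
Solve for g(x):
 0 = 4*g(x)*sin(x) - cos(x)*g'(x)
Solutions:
 g(x) = C1/cos(x)^4


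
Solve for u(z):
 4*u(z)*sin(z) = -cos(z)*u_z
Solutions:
 u(z) = C1*cos(z)^4


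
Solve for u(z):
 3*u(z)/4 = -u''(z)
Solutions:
 u(z) = C1*sin(sqrt(3)*z/2) + C2*cos(sqrt(3)*z/2)


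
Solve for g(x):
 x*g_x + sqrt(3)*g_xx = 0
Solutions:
 g(x) = C1 + C2*erf(sqrt(2)*3^(3/4)*x/6)


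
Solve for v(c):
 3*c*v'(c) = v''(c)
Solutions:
 v(c) = C1 + C2*erfi(sqrt(6)*c/2)


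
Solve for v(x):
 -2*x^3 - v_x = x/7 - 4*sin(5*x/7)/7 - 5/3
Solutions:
 v(x) = C1 - x^4/2 - x^2/14 + 5*x/3 - 4*cos(5*x/7)/5


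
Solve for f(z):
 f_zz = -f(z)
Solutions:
 f(z) = C1*sin(z) + C2*cos(z)


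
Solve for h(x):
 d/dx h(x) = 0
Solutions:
 h(x) = C1


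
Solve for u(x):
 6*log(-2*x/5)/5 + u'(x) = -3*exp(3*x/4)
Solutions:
 u(x) = C1 - 6*x*log(-x)/5 + 6*x*(-log(2) + 1 + log(5))/5 - 4*exp(3*x/4)


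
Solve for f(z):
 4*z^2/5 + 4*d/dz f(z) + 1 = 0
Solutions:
 f(z) = C1 - z^3/15 - z/4


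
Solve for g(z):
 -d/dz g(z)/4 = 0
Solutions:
 g(z) = C1


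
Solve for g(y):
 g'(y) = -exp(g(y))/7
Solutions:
 g(y) = log(1/(C1 + y)) + log(7)


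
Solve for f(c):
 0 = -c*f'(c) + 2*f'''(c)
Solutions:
 f(c) = C1 + Integral(C2*airyai(2^(2/3)*c/2) + C3*airybi(2^(2/3)*c/2), c)


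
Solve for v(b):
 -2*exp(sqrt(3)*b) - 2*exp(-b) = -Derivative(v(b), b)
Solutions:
 v(b) = C1 + 2*sqrt(3)*exp(sqrt(3)*b)/3 - 2*exp(-b)


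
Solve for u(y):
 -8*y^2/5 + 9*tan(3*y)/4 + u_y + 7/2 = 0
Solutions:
 u(y) = C1 + 8*y^3/15 - 7*y/2 + 3*log(cos(3*y))/4


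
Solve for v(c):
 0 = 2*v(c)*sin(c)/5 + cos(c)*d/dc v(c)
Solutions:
 v(c) = C1*cos(c)^(2/5)


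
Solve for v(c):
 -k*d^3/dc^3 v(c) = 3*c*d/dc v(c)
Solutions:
 v(c) = C1 + Integral(C2*airyai(3^(1/3)*c*(-1/k)^(1/3)) + C3*airybi(3^(1/3)*c*(-1/k)^(1/3)), c)


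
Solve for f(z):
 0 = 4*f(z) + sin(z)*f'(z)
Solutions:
 f(z) = C1*(cos(z)^2 + 2*cos(z) + 1)/(cos(z)^2 - 2*cos(z) + 1)


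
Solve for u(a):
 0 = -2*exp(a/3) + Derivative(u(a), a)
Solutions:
 u(a) = C1 + 6*exp(a/3)


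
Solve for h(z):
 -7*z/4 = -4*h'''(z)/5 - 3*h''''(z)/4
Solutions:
 h(z) = C1 + C2*z + C3*z^2 + C4*exp(-16*z/15) + 35*z^4/384 - 175*z^3/512


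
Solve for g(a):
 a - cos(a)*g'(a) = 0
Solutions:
 g(a) = C1 + Integral(a/cos(a), a)


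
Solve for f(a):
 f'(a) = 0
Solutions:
 f(a) = C1


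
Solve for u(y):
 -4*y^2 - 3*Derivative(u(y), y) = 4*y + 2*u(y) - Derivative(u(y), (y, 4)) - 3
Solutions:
 u(y) = -2*y^2 + 4*y + (C1/sqrt(exp(sqrt(5)*y)) + C2*sqrt(exp(sqrt(5)*y)))*exp(y/2) + (C3*sin(sqrt(7)*y/2) + C4*cos(sqrt(7)*y/2))*exp(-y/2) - 9/2


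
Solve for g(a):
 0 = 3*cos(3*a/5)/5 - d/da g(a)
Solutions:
 g(a) = C1 + sin(3*a/5)


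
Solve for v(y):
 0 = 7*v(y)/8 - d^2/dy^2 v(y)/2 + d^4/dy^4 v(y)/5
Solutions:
 v(y) = (C1*sin(70^(1/4)*y*sin(atan(3*sqrt(5)/5)/2)/2) + C2*cos(70^(1/4)*y*sin(atan(3*sqrt(5)/5)/2)/2))*exp(-70^(1/4)*y*cos(atan(3*sqrt(5)/5)/2)/2) + (C3*sin(70^(1/4)*y*sin(atan(3*sqrt(5)/5)/2)/2) + C4*cos(70^(1/4)*y*sin(atan(3*sqrt(5)/5)/2)/2))*exp(70^(1/4)*y*cos(atan(3*sqrt(5)/5)/2)/2)


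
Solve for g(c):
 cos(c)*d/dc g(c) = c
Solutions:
 g(c) = C1 + Integral(c/cos(c), c)


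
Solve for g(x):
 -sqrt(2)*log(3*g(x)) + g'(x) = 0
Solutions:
 -sqrt(2)*Integral(1/(log(_y) + log(3)), (_y, g(x)))/2 = C1 - x


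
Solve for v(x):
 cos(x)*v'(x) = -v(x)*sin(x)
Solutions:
 v(x) = C1*cos(x)


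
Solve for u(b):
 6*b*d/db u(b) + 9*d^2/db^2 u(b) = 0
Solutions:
 u(b) = C1 + C2*erf(sqrt(3)*b/3)


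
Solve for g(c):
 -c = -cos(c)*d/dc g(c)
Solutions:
 g(c) = C1 + Integral(c/cos(c), c)


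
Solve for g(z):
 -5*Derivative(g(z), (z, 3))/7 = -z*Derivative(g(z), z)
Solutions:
 g(z) = C1 + Integral(C2*airyai(5^(2/3)*7^(1/3)*z/5) + C3*airybi(5^(2/3)*7^(1/3)*z/5), z)


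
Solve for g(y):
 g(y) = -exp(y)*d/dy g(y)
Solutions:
 g(y) = C1*exp(exp(-y))


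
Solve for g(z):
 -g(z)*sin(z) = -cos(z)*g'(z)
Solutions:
 g(z) = C1/cos(z)


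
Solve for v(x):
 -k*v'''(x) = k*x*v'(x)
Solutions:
 v(x) = C1 + Integral(C2*airyai(-x) + C3*airybi(-x), x)


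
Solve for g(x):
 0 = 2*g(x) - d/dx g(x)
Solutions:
 g(x) = C1*exp(2*x)


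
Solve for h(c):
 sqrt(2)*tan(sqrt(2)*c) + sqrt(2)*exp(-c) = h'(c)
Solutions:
 h(c) = C1 + log(tan(sqrt(2)*c)^2 + 1)/2 - sqrt(2)*exp(-c)


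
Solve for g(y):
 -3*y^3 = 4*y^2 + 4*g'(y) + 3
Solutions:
 g(y) = C1 - 3*y^4/16 - y^3/3 - 3*y/4


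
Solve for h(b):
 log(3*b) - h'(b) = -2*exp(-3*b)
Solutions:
 h(b) = C1 + b*log(b) + b*(-1 + log(3)) - 2*exp(-3*b)/3


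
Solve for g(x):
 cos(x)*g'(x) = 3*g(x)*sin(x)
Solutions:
 g(x) = C1/cos(x)^3


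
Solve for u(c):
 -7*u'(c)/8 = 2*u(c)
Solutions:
 u(c) = C1*exp(-16*c/7)


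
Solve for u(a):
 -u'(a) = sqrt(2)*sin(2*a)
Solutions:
 u(a) = C1 + sqrt(2)*cos(2*a)/2


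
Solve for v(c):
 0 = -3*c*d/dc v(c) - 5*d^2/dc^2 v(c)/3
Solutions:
 v(c) = C1 + C2*erf(3*sqrt(10)*c/10)


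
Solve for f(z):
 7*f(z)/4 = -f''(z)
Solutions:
 f(z) = C1*sin(sqrt(7)*z/2) + C2*cos(sqrt(7)*z/2)


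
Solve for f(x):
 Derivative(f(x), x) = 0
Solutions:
 f(x) = C1


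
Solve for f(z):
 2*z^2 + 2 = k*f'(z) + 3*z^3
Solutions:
 f(z) = C1 - 3*z^4/(4*k) + 2*z^3/(3*k) + 2*z/k


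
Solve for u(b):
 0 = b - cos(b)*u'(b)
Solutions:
 u(b) = C1 + Integral(b/cos(b), b)


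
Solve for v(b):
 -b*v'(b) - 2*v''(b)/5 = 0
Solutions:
 v(b) = C1 + C2*erf(sqrt(5)*b/2)


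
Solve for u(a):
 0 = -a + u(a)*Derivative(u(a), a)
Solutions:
 u(a) = -sqrt(C1 + a^2)
 u(a) = sqrt(C1 + a^2)


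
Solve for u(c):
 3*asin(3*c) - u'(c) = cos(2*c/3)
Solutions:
 u(c) = C1 + 3*c*asin(3*c) + sqrt(1 - 9*c^2) - 3*sin(2*c/3)/2


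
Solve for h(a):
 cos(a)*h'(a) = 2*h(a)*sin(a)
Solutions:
 h(a) = C1/cos(a)^2


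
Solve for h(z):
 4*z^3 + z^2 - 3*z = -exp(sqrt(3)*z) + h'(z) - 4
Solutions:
 h(z) = C1 + z^4 + z^3/3 - 3*z^2/2 + 4*z + sqrt(3)*exp(sqrt(3)*z)/3


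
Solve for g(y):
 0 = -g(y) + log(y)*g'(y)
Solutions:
 g(y) = C1*exp(li(y))


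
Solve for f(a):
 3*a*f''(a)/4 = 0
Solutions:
 f(a) = C1 + C2*a


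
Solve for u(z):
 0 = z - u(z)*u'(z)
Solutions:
 u(z) = -sqrt(C1 + z^2)
 u(z) = sqrt(C1 + z^2)


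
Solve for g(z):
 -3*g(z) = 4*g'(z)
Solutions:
 g(z) = C1*exp(-3*z/4)


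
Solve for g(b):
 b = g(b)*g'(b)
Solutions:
 g(b) = -sqrt(C1 + b^2)
 g(b) = sqrt(C1 + b^2)


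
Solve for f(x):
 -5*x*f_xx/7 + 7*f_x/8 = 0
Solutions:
 f(x) = C1 + C2*x^(89/40)


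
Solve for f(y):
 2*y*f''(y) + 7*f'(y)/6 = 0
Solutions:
 f(y) = C1 + C2*y^(5/12)


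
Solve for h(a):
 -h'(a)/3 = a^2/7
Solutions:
 h(a) = C1 - a^3/7


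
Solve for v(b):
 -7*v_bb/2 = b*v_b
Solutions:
 v(b) = C1 + C2*erf(sqrt(7)*b/7)


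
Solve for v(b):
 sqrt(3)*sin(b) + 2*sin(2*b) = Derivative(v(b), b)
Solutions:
 v(b) = C1 + 2*sin(b)^2 - sqrt(3)*cos(b)


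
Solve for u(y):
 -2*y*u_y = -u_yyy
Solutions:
 u(y) = C1 + Integral(C2*airyai(2^(1/3)*y) + C3*airybi(2^(1/3)*y), y)


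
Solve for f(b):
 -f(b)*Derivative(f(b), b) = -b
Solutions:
 f(b) = -sqrt(C1 + b^2)
 f(b) = sqrt(C1 + b^2)


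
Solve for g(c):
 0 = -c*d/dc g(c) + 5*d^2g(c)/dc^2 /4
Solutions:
 g(c) = C1 + C2*erfi(sqrt(10)*c/5)


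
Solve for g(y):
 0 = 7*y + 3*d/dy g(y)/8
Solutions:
 g(y) = C1 - 28*y^2/3


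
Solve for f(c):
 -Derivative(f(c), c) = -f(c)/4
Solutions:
 f(c) = C1*exp(c/4)


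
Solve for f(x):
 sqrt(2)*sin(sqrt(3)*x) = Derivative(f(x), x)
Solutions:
 f(x) = C1 - sqrt(6)*cos(sqrt(3)*x)/3


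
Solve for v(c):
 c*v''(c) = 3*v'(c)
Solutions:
 v(c) = C1 + C2*c^4


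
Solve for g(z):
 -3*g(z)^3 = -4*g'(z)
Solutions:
 g(z) = -sqrt(2)*sqrt(-1/(C1 + 3*z))
 g(z) = sqrt(2)*sqrt(-1/(C1 + 3*z))


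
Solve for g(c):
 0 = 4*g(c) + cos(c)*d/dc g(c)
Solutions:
 g(c) = C1*(sin(c)^2 - 2*sin(c) + 1)/(sin(c)^2 + 2*sin(c) + 1)


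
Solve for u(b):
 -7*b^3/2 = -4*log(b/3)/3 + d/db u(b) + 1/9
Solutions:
 u(b) = C1 - 7*b^4/8 + 4*b*log(b)/3 - 4*b*log(3)/3 - 13*b/9


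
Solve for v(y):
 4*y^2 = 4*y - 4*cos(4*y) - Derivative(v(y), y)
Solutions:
 v(y) = C1 - 4*y^3/3 + 2*y^2 - sin(4*y)


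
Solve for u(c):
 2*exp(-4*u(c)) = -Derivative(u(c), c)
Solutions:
 u(c) = log(-I*(C1 - 8*c)^(1/4))
 u(c) = log(I*(C1 - 8*c)^(1/4))
 u(c) = log(-(C1 - 8*c)^(1/4))
 u(c) = log(C1 - 8*c)/4


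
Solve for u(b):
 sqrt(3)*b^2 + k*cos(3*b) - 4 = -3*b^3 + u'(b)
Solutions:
 u(b) = C1 + 3*b^4/4 + sqrt(3)*b^3/3 - 4*b + k*sin(3*b)/3


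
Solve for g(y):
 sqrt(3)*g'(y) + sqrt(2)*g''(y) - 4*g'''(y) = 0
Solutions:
 g(y) = C1 + C2*exp(sqrt(2)*y*(1 - sqrt(1 + 8*sqrt(3)))/8) + C3*exp(sqrt(2)*y*(1 + sqrt(1 + 8*sqrt(3)))/8)


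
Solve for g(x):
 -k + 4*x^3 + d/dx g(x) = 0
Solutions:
 g(x) = C1 + k*x - x^4


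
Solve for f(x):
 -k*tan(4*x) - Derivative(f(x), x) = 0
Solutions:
 f(x) = C1 + k*log(cos(4*x))/4


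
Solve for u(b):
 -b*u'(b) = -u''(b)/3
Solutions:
 u(b) = C1 + C2*erfi(sqrt(6)*b/2)


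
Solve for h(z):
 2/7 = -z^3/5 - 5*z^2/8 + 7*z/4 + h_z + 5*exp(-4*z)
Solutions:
 h(z) = C1 + z^4/20 + 5*z^3/24 - 7*z^2/8 + 2*z/7 + 5*exp(-4*z)/4


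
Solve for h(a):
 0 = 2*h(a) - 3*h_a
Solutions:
 h(a) = C1*exp(2*a/3)


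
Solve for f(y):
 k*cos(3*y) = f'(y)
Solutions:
 f(y) = C1 + k*sin(3*y)/3


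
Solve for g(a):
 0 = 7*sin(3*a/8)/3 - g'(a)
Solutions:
 g(a) = C1 - 56*cos(3*a/8)/9


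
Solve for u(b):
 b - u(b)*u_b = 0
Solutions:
 u(b) = -sqrt(C1 + b^2)
 u(b) = sqrt(C1 + b^2)


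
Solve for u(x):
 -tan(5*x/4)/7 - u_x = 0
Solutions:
 u(x) = C1 + 4*log(cos(5*x/4))/35


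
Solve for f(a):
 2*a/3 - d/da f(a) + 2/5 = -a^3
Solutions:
 f(a) = C1 + a^4/4 + a^2/3 + 2*a/5


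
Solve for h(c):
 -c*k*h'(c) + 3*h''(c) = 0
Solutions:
 h(c) = Piecewise((-sqrt(6)*sqrt(pi)*C1*erf(sqrt(6)*c*sqrt(-k)/6)/(2*sqrt(-k)) - C2, (k > 0) | (k < 0)), (-C1*c - C2, True))


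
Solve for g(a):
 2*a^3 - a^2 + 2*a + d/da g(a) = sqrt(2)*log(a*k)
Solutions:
 g(a) = C1 - a^4/2 + a^3/3 - a^2 + sqrt(2)*a*log(a*k) - sqrt(2)*a


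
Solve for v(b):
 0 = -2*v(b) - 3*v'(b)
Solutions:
 v(b) = C1*exp(-2*b/3)


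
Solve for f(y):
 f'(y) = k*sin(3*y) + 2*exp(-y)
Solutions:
 f(y) = C1 - k*cos(3*y)/3 - 2*exp(-y)


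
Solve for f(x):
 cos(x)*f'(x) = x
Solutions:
 f(x) = C1 + Integral(x/cos(x), x)


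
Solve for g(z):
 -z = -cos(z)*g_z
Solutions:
 g(z) = C1 + Integral(z/cos(z), z)


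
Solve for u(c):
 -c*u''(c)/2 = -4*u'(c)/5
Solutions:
 u(c) = C1 + C2*c^(13/5)


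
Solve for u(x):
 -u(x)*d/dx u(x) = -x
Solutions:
 u(x) = -sqrt(C1 + x^2)
 u(x) = sqrt(C1 + x^2)


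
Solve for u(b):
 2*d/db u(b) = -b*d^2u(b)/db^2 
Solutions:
 u(b) = C1 + C2/b


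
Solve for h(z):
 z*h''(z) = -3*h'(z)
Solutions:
 h(z) = C1 + C2/z^2


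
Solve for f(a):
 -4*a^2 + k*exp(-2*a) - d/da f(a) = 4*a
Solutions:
 f(a) = C1 - 4*a^3/3 - 2*a^2 - k*exp(-2*a)/2


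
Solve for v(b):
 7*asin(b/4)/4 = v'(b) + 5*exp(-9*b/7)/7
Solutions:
 v(b) = C1 + 7*b*asin(b/4)/4 + 7*sqrt(16 - b^2)/4 + 5*exp(-9*b/7)/9


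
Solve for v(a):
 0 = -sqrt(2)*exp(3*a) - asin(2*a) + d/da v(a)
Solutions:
 v(a) = C1 + a*asin(2*a) + sqrt(1 - 4*a^2)/2 + sqrt(2)*exp(3*a)/3


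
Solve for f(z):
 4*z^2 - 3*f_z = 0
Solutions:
 f(z) = C1 + 4*z^3/9


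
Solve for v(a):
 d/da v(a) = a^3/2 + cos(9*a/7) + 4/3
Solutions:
 v(a) = C1 + a^4/8 + 4*a/3 + 7*sin(9*a/7)/9


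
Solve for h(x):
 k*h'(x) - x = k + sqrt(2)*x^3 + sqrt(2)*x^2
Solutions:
 h(x) = C1 + x + sqrt(2)*x^4/(4*k) + sqrt(2)*x^3/(3*k) + x^2/(2*k)


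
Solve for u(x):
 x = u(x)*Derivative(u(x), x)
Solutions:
 u(x) = -sqrt(C1 + x^2)
 u(x) = sqrt(C1 + x^2)


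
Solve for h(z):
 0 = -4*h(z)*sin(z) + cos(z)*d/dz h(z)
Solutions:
 h(z) = C1/cos(z)^4


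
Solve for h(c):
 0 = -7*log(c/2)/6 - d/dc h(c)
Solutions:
 h(c) = C1 - 7*c*log(c)/6 + 7*c*log(2)/6 + 7*c/6


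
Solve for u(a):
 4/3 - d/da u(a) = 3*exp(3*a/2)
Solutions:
 u(a) = C1 + 4*a/3 - 2*exp(3*a/2)


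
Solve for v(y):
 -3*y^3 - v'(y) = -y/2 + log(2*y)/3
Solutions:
 v(y) = C1 - 3*y^4/4 + y^2/4 - y*log(y)/3 - y*log(2)/3 + y/3


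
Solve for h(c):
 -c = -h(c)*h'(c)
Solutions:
 h(c) = -sqrt(C1 + c^2)
 h(c) = sqrt(C1 + c^2)


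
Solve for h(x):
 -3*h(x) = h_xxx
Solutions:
 h(x) = C3*exp(-3^(1/3)*x) + (C1*sin(3^(5/6)*x/2) + C2*cos(3^(5/6)*x/2))*exp(3^(1/3)*x/2)


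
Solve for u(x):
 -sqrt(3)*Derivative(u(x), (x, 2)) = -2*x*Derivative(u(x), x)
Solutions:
 u(x) = C1 + C2*erfi(3^(3/4)*x/3)


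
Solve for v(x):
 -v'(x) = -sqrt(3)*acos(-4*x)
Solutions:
 v(x) = C1 + sqrt(3)*(x*acos(-4*x) + sqrt(1 - 16*x^2)/4)


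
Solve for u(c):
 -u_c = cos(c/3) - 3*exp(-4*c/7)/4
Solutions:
 u(c) = C1 - 3*sin(c/3) - 21*exp(-4*c/7)/16


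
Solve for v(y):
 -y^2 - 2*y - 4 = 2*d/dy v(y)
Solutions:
 v(y) = C1 - y^3/6 - y^2/2 - 2*y


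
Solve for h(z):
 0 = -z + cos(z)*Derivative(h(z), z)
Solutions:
 h(z) = C1 + Integral(z/cos(z), z)


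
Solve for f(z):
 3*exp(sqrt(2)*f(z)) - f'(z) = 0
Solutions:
 f(z) = sqrt(2)*(2*log(-1/(C1 + 3*z)) - log(2))/4


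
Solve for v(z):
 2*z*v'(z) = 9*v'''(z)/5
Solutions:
 v(z) = C1 + Integral(C2*airyai(30^(1/3)*z/3) + C3*airybi(30^(1/3)*z/3), z)


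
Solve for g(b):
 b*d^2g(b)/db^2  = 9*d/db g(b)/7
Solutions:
 g(b) = C1 + C2*b^(16/7)


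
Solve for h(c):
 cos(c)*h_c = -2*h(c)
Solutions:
 h(c) = C1*(sin(c) - 1)/(sin(c) + 1)


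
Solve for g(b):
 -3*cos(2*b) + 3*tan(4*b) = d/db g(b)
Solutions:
 g(b) = C1 - 3*log(cos(4*b))/4 - 3*sin(2*b)/2


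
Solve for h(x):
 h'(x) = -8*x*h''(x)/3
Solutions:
 h(x) = C1 + C2*x^(5/8)


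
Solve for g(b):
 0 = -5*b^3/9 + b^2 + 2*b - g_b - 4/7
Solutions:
 g(b) = C1 - 5*b^4/36 + b^3/3 + b^2 - 4*b/7


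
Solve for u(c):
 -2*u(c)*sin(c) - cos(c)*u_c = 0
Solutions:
 u(c) = C1*cos(c)^2


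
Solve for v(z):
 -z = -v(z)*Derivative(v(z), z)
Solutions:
 v(z) = -sqrt(C1 + z^2)
 v(z) = sqrt(C1 + z^2)


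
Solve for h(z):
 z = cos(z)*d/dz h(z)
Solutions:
 h(z) = C1 + Integral(z/cos(z), z)


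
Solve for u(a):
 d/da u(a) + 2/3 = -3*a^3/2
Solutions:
 u(a) = C1 - 3*a^4/8 - 2*a/3


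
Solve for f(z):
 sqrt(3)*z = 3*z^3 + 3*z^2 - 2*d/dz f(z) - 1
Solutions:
 f(z) = C1 + 3*z^4/8 + z^3/2 - sqrt(3)*z^2/4 - z/2


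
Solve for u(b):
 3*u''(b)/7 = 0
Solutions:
 u(b) = C1 + C2*b


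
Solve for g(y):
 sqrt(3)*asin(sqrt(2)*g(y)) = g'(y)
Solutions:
 Integral(1/asin(sqrt(2)*_y), (_y, g(y))) = C1 + sqrt(3)*y


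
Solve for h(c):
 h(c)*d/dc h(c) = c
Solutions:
 h(c) = -sqrt(C1 + c^2)
 h(c) = sqrt(C1 + c^2)


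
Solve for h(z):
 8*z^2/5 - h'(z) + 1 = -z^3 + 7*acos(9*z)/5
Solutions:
 h(z) = C1 + z^4/4 + 8*z^3/15 - 7*z*acos(9*z)/5 + z + 7*sqrt(1 - 81*z^2)/45


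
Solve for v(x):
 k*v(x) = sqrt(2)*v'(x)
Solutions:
 v(x) = C1*exp(sqrt(2)*k*x/2)


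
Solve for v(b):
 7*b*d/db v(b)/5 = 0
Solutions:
 v(b) = C1


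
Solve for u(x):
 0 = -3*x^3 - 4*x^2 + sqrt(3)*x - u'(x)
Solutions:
 u(x) = C1 - 3*x^4/4 - 4*x^3/3 + sqrt(3)*x^2/2


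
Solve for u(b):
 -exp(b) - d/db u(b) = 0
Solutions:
 u(b) = C1 - exp(b)


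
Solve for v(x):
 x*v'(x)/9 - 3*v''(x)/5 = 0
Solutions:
 v(x) = C1 + C2*erfi(sqrt(30)*x/18)


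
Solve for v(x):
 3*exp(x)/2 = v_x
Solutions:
 v(x) = C1 + 3*exp(x)/2


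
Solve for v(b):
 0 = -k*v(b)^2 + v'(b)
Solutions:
 v(b) = -1/(C1 + b*k)


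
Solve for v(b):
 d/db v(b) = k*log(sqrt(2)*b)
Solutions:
 v(b) = C1 + b*k*log(b) - b*k + b*k*log(2)/2


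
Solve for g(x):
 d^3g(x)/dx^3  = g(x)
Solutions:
 g(x) = C3*exp(x) + (C1*sin(sqrt(3)*x/2) + C2*cos(sqrt(3)*x/2))*exp(-x/2)


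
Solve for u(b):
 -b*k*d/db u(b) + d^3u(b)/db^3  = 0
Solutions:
 u(b) = C1 + Integral(C2*airyai(b*k^(1/3)) + C3*airybi(b*k^(1/3)), b)
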